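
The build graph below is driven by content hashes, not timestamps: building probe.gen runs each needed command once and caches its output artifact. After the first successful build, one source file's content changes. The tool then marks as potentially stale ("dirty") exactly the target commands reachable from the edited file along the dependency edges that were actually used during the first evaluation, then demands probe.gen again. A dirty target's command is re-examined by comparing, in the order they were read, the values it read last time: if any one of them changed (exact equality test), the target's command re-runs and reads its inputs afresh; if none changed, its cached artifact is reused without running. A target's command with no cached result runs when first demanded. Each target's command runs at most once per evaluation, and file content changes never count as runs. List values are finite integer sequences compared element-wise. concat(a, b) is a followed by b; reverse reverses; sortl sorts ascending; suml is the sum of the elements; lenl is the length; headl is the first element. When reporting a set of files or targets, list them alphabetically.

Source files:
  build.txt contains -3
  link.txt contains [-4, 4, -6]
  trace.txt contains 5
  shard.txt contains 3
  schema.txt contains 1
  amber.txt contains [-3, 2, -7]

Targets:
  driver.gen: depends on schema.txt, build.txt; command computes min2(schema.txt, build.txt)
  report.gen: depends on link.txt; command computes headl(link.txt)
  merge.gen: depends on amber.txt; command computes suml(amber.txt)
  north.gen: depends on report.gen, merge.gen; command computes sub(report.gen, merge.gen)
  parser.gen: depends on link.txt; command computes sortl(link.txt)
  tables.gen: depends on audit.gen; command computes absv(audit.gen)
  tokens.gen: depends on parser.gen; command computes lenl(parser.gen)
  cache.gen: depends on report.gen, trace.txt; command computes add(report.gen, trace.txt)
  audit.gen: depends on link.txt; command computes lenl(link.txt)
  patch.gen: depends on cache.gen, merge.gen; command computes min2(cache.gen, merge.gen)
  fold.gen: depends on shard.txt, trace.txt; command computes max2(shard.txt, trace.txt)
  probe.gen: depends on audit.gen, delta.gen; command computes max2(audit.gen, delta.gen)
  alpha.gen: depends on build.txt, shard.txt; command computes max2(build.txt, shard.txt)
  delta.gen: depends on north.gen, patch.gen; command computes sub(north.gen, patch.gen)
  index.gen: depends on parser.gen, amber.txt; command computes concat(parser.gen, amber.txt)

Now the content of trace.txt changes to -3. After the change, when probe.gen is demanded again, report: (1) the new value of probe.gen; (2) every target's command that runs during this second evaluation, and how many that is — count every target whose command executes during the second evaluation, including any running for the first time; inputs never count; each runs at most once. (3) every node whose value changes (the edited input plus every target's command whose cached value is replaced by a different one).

probe.gen now evaluates to 12.
Run set: cache.gen, patch.gen (2 run).
Changed values: cache.gen, trace.txt.
The important point: patch.gen recomputes to an identical value, and the output ends up unchanged.

Initial pass — values computed on the first demand:
  audit.gen = lenl([-4, 4, -6]) = 3
  merge.gen = suml([-3, 2, -7]) = -8
  report.gen = headl([-4, 4, -6]) = -4
  cache.gen = add(-4, 5) = 1
  north.gen = sub(-4, -8) = 4
  patch.gen = min2(1, -8) = -8
  delta.gen = sub(4, -8) = 12
  probe.gen = max2(3, 12) = 12

Second demand — change propagation:
  cache.gen: re-runs because trace.txt 5->-3; new result -7.
  patch.gen: re-runs because cache.gen 1->-7; new result -8 (unchanged).
  delta.gen: re-examined; everything it read last time is the same (north.gen unchanged, patch.gen unchanged) — cache 12 kept, no run.
  probe.gen: re-examined; everything it read last time is the same (audit.gen unchanged, delta.gen unchanged) — cache 12 kept, no run.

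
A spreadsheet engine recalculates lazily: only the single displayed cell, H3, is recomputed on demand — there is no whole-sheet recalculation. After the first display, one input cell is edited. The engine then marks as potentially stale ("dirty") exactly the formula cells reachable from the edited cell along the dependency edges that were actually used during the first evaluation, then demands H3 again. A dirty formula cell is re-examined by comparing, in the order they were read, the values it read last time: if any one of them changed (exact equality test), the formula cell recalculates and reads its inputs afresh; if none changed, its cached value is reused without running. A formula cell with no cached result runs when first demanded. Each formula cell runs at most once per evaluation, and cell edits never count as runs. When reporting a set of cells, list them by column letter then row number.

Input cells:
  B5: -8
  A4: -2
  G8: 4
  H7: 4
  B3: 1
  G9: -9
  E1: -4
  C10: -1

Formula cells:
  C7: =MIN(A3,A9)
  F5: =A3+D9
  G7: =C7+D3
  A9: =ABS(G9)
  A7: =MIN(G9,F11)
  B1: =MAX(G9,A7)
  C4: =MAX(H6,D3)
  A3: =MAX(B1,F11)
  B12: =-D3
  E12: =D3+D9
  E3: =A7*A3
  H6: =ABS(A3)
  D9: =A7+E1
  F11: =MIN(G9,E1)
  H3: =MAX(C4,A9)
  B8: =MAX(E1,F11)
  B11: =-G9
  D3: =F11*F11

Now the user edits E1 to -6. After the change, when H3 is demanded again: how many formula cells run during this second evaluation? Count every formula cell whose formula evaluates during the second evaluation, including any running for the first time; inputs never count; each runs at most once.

Formula cells that run: F11 — 1 in total.
Key observation: the change is absorbed at F11 — it re-runs but produces the same value, and the output's value is unchanged.

First evaluation (everything demanded from the output):
  A9 = ABS(-9) = 9
  F11 = MIN(-9, -4) = -9
  A7 = MIN(-9, -9) = -9
  B1 = MAX(-9, -9) = -9
  A3 = MAX(-9, -9) = -9
  D3 = -9 * -9 = 81
  H6 = ABS(-9) = 9
  C4 = MAX(9, 81) = 81
  H3 = MAX(81, 9) = 81

Propagation after the edit:
  F11: runs — E1 -4->-6; result -9 (same value as before).
  A7: checked — values it read are unchanged (G9 unchanged, F11 unchanged); reused cached -9 without running.
  B1: checked — values it read are unchanged (G9 unchanged, A7 unchanged); reused cached -9 without running.
  A3: checked — values it read are unchanged (B1 unchanged, F11 unchanged); reused cached -9 without running.
  D3: checked — values it read are unchanged (F11 unchanged, F11 unchanged); reused cached 81 without running.
  H6: checked — values it read are unchanged (A3 unchanged); reused cached 9 without running.
  C4: checked — values it read are unchanged (H6 unchanged, D3 unchanged); reused cached 81 without running.
  H3: checked — values it read are unchanged (C4 unchanged, A9 unchanged); reused cached 81 without running.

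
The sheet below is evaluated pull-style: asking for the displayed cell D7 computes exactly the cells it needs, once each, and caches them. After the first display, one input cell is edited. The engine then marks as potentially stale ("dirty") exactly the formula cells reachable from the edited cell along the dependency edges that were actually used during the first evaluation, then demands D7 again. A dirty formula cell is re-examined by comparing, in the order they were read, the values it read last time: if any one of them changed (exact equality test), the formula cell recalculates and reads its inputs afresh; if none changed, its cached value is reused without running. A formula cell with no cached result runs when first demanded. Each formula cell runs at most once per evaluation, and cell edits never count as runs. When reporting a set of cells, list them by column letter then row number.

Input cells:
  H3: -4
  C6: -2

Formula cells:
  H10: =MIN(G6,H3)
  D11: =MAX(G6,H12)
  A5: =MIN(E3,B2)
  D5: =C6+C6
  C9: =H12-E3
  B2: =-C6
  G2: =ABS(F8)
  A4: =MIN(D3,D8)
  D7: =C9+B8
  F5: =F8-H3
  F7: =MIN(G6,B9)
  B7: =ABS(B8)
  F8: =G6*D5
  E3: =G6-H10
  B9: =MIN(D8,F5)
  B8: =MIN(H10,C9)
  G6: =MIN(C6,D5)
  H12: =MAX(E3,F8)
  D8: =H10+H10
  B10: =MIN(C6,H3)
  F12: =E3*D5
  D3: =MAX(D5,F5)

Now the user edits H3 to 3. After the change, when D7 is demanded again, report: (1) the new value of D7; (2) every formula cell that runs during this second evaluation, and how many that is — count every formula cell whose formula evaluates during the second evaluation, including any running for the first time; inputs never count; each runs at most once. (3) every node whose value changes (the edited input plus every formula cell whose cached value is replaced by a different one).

First demand of the output computes:
  D5 = -2 + -2 = -4
  G6 = MIN(-2, -4) = -4
  F8 = -4 * -4 = 16
  H10 = MIN(-4, -4) = -4
  E3 = -4 - -4 = 0
  H12 = MAX(0, 16) = 16
  C9 = 16 - 0 = 16
  B8 = MIN(-4, 16) = -4
  D7 = 16 + -4 = 12

After the edit, cleaning proceeds:
  H10: a read changed (H3 -4->3) — executes, giving -4 — identical to its old value.
  E3: dirty, but its reads are unchanged (G6 unchanged, H10 unchanged); cached 0 stands.
  H12: dirty, but its reads are unchanged (E3 unchanged, F8 unchanged); cached 16 stands.
  C9: dirty, but its reads are unchanged (H12 unchanged, E3 unchanged); cached 16 stands.
  B8: dirty, but its reads are unchanged (H10 unchanged, C9 unchanged); cached -4 stands.
  D7: dirty, but its reads are unchanged (C9 unchanged, B8 unchanged); cached 12 stands.

Note the absorption at H10: it re-runs yet its value is the same, leaving the output's value untouched.

Demanding D7 again yields 12.
1 formula cells run: H10.
The nodes whose values change: H3.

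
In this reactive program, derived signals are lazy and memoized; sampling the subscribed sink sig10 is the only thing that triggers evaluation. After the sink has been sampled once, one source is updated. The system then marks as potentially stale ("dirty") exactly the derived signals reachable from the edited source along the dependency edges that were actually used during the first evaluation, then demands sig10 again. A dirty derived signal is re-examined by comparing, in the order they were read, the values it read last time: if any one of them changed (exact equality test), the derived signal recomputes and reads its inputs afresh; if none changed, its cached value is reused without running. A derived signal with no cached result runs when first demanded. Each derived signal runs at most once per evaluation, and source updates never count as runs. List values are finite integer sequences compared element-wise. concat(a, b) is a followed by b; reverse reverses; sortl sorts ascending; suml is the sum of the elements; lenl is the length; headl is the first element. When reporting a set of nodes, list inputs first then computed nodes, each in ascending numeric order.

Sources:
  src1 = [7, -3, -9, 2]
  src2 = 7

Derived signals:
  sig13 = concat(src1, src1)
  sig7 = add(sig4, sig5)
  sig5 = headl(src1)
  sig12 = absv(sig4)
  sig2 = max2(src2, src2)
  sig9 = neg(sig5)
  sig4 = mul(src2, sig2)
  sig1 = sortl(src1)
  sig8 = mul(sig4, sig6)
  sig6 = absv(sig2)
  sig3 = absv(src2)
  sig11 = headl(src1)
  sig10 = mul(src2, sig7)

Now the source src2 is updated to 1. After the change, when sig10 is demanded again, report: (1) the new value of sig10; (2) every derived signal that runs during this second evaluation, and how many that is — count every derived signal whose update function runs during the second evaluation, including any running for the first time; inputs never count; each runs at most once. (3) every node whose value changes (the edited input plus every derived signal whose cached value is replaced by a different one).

Demanding sig10 again yields 8.
4 derived signals run: sig2, sig4, sig7, sig10.
The nodes whose values change: src2, sig2, sig4, sig7, sig10.

First demand of the output computes:
  sig2 = max2(7, 7) = 7
  sig4 = mul(7, 7) = 49
  sig5 = headl([7, -3, -9, 2]) = 7
  sig7 = add(49, 7) = 56
  sig10 = mul(7, 56) = 392

After the edit, cleaning proceeds:
  sig2: a read changed (src2 7->1; src2 7->1) — executes, giving 1.
  sig4: a read changed (src2 7->1; sig2 7->1) — executes, giving 1.
  sig7: a read changed (sig4 49->1) — executes, giving 8.
  sig10: a read changed (src2 7->1; sig7 56->8) — executes, giving 8.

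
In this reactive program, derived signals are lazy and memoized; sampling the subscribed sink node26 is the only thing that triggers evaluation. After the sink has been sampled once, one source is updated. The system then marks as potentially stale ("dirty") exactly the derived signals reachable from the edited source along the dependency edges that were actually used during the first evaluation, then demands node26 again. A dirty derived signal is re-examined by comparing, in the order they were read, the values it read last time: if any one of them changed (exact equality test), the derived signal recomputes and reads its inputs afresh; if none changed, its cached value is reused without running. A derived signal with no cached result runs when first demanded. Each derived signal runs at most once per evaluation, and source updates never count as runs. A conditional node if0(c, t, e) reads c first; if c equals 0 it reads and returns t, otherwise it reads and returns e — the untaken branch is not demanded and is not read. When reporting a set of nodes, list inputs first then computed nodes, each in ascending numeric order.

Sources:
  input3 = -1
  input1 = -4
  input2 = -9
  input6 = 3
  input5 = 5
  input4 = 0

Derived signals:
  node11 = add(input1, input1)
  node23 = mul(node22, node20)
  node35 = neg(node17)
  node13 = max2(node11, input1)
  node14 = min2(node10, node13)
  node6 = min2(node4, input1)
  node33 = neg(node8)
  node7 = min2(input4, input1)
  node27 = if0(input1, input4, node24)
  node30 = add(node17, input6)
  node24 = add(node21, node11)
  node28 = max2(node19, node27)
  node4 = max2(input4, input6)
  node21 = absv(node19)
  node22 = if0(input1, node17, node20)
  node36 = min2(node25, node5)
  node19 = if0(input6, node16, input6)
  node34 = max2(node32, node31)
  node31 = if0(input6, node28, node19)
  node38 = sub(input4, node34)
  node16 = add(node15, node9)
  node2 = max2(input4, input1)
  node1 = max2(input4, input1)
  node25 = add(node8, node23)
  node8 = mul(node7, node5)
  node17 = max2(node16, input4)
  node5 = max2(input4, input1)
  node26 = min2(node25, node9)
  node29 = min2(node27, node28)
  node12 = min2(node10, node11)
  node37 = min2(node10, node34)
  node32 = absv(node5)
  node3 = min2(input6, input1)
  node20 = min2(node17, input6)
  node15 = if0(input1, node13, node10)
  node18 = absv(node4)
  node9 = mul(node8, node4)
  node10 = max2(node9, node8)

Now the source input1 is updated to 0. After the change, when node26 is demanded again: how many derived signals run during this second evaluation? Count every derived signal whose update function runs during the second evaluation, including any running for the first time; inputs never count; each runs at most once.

First demand of the output computes:
  node4 = max2(0, 3) = 3
  node5 = max2(0, -4) = 0
  node7 = min2(0, -4) = -4
  node8 = mul(-4, 0) = 0
  node9 = mul(0, 3) = 0
  node10 = max2(0, 0) = 0
  node15 = if0(input1=-4 -> else branch node10) = 0
  node16 = add(0, 0) = 0
  node17 = max2(0, 0) = 0
  node20 = min2(0, 3) = 0
  node22 = if0(input1=-4 -> else branch node20) = 0
  node23 = mul(0, 0) = 0
  node25 = add(0, 0) = 0
  node26 = min2(0, 0) = 0

After the edit, cleaning proceeds:
  node5: a read changed (input1 -4->0) — executes, giving 0 — identical to its old value.
  node7: a read changed (input1 -4->0) — executes, giving 0.
  node8: a read changed (node7 -4->0) — executes, giving 0 — identical to its old value.
  node9: dirty, but its reads are unchanged (node8 unchanged, node4 unchanged); cached 0 stands.
  node10: stays stale; no demand reaches it after the flip.
  node11: had never run; runs now, result 0.
  node13: had never run; runs now, result 0.
  node15: a read changed (input1 -4->0) — executes, giving 0 — identical to its old value.
  node16: dirty, but its reads are unchanged (node15 unchanged, node9 unchanged); cached 0 stands.
  node17: dirty, but its reads are unchanged (node16 unchanged, input4 unchanged); cached 0 stands.
  node20: dirty, but its reads are unchanged (node17 unchanged, input6 unchanged); cached 0 stands.
  node22: a read changed (input1 -4->0) — executes, giving 0 — identical to its old value.
  node23: dirty, but its reads are unchanged (node22 unchanged, node20 unchanged); cached 0 stands.
  node25: dirty, but its reads are unchanged (node8 unchanged, node23 unchanged); cached 0 stands.
  node26: dirty, but its reads are unchanged (node25 unchanged, node9 unchanged); cached 0 stands.

Note the branch switch — demand abandons node10, which is never re-examined.

7 derived signals run: node5, node7, node8, node11, node13, node15, node22.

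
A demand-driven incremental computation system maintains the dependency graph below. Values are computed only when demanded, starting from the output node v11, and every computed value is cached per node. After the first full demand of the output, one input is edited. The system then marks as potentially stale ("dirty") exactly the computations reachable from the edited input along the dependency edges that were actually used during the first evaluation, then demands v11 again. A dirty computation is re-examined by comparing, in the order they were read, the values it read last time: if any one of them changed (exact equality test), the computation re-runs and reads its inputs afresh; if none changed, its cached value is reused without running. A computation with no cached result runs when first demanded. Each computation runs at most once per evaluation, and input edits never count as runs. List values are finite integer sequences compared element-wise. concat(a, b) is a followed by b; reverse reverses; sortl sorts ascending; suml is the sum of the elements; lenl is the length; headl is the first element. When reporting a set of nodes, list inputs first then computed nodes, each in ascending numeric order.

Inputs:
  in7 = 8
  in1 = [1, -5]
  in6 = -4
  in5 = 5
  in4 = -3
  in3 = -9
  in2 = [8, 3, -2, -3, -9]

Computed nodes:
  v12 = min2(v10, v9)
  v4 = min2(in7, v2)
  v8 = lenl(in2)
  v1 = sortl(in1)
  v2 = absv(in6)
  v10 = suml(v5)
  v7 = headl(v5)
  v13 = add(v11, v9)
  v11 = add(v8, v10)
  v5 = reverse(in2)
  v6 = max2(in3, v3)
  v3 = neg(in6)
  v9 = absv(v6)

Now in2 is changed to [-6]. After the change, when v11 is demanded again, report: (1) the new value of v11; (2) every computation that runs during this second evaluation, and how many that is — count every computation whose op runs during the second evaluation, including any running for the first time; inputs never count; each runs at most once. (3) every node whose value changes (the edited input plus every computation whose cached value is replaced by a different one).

New value of v11: -5.
Computations that run: v5, v8, v10, v11 — 4 in total.
Values that change: in2, v5, v8, v10, v11.

First evaluation (everything demanded from the output):
  v5 = reverse([8, 3, -2, -3, -9]) = [-9, -3, -2, 3, 8]
  v8 = lenl([8, 3, -2, -3, -9]) = 5
  v10 = suml([-9, -3, -2, 3, 8]) = -3
  v11 = add(5, -3) = 2

Propagation after the edit:
  v5: runs — in2 [8, 3, -2, -3, -9]->[-6]; result [-6].
  v8: runs — in2 [8, 3, -2, -3, -9]->[-6]; result 1.
  v10: runs — v5 [-9, -3, -2, 3, 8]->[-6]; result -6.
  v11: runs — v8 5->1; v10 -3->-6; result -5.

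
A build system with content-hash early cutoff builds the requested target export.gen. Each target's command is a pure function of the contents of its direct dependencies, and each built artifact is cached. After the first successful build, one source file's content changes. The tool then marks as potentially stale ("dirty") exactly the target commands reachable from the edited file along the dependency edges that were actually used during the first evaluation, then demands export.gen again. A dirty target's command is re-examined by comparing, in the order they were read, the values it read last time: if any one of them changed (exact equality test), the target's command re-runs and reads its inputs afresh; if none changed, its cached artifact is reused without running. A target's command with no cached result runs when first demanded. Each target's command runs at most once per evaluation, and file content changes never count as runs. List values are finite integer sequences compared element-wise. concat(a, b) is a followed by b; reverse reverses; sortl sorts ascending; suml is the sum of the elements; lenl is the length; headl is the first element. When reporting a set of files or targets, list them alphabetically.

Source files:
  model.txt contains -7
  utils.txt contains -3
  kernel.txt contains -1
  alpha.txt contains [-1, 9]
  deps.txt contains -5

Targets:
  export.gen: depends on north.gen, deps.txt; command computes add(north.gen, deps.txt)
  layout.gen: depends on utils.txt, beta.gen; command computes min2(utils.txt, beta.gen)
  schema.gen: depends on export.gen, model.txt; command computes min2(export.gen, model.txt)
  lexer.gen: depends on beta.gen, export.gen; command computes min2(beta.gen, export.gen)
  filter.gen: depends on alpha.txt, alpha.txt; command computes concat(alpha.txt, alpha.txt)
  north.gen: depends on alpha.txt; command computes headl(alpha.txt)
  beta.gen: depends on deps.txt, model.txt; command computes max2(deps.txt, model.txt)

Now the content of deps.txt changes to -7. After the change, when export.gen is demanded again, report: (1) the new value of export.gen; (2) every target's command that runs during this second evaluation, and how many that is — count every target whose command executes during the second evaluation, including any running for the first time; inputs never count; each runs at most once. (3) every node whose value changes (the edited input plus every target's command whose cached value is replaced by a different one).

First evaluation (everything demanded from the output):
  north.gen = headl([-1, 9]) = -1
  export.gen = add(-1, -5) = -6

Propagation after the edit:
  export.gen: runs — deps.txt -5->-7; result -8.

New value of export.gen: -8.
Target commands that run: export.gen — 1 in total.
Values that change: deps.txt, export.gen.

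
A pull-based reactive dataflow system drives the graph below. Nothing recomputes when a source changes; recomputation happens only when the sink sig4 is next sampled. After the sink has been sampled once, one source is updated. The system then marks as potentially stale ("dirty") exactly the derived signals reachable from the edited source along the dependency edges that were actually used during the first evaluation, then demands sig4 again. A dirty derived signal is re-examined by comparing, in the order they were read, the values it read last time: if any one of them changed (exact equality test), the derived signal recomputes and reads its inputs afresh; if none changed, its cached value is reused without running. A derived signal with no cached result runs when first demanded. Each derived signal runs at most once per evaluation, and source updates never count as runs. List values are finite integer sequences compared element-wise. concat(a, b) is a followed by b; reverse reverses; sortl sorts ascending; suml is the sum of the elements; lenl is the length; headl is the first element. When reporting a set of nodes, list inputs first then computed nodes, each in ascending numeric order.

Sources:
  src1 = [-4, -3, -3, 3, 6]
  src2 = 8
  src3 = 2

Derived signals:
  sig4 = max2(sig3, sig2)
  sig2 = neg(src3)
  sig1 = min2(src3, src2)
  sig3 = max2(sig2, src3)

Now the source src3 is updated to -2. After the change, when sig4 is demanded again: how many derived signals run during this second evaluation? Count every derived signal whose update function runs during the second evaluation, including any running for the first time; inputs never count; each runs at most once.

Derived signals that run: sig2, sig3, sig4 — 3 in total.

First evaluation (everything demanded from the output):
  sig2 = neg(2) = -2
  sig3 = max2(-2, 2) = 2
  sig4 = max2(2, -2) = 2

Propagation after the edit:
  sig2: runs — src3 2->-2; result 2.
  sig3: runs — sig2 -2->2; src3 2->-2; result 2 (same value as before).
  sig4: runs — sig2 -2->2; result 2 (same value as before).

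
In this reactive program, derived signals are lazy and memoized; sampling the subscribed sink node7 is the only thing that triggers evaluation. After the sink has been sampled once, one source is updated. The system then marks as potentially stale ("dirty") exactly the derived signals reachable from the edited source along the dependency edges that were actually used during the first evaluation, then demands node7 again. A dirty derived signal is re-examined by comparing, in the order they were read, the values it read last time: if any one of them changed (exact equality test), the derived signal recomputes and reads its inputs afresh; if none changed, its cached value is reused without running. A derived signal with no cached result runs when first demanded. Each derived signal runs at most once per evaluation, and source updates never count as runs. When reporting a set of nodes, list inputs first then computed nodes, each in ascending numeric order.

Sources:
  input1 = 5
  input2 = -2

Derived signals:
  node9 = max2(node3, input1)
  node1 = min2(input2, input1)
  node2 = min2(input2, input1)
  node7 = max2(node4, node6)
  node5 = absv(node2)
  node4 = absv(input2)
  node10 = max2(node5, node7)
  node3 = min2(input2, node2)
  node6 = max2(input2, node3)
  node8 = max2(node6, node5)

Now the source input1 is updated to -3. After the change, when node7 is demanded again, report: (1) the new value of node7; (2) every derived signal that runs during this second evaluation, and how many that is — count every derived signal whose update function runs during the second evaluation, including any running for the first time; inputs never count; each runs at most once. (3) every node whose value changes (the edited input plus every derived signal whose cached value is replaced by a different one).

First demand of the output computes:
  node2 = min2(-2, 5) = -2
  node3 = min2(-2, -2) = -2
  node4 = absv(-2) = 2
  node6 = max2(-2, -2) = -2
  node7 = max2(2, -2) = 2

After the edit, cleaning proceeds:
  node2: a read changed (input1 5->-3) — executes, giving -3.
  node3: a read changed (node2 -2->-3) — executes, giving -3.
  node6: a read changed (node3 -2->-3) — executes, giving -2 — identical to its old value.
  node7: dirty, but its reads are unchanged (node4 unchanged, node6 unchanged); cached 2 stands.

Note the absorption at node6: it re-runs yet its value is the same, leaving the output's value untouched.

Demanding node7 again yields 2.
3 derived signals run: node2, node3, node6.
The nodes whose values change: input1, node2, node3.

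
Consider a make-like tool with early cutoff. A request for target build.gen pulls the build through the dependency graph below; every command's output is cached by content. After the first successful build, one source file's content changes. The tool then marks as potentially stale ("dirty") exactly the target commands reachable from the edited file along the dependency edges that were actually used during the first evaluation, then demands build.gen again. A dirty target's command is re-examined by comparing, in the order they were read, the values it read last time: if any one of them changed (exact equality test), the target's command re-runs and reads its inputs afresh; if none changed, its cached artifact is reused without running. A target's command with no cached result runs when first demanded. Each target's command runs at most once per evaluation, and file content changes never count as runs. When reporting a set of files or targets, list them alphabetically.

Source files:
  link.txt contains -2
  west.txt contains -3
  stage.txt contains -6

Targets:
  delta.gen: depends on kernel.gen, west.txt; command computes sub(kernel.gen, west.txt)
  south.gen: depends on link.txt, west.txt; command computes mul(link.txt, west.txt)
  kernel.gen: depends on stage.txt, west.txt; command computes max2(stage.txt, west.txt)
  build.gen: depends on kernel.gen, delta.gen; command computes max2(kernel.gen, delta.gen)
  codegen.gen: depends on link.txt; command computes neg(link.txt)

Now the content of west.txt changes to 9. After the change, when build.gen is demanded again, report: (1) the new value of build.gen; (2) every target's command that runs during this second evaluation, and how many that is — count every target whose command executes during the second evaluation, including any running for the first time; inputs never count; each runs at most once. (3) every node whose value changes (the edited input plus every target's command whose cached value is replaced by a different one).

Demanding build.gen again yields 9.
3 target commands run: build.gen, delta.gen, kernel.gen.
The nodes whose values change: build.gen, kernel.gen, west.txt.

First demand of the output computes:
  kernel.gen = max2(-6, -3) = -3
  delta.gen = sub(-3, -3) = 0
  build.gen = max2(-3, 0) = 0

After the edit, cleaning proceeds:
  kernel.gen: a read changed (west.txt -3->9) — executes, giving 9.
  delta.gen: a read changed (kernel.gen -3->9; west.txt -3->9) — executes, giving 0 — identical to its old value.
  build.gen: a read changed (kernel.gen -3->9) — executes, giving 9.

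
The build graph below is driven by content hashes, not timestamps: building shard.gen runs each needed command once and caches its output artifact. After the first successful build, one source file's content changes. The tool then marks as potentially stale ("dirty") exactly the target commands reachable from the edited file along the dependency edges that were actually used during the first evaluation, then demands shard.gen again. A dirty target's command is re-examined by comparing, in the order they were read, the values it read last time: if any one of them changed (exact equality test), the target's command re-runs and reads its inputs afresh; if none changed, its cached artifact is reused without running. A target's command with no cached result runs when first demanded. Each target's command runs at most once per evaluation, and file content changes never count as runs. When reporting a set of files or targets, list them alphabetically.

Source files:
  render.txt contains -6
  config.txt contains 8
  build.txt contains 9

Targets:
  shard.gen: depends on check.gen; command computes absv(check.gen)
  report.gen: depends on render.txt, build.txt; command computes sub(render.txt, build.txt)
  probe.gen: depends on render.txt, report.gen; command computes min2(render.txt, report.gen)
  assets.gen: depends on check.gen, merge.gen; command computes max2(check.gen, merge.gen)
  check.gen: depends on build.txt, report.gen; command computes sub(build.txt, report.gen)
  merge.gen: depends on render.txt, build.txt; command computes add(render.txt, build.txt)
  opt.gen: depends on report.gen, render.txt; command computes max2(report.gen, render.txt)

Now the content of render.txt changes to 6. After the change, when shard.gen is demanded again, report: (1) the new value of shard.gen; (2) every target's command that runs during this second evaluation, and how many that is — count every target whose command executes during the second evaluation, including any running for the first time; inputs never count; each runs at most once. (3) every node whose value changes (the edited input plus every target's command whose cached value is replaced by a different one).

shard.gen now evaluates to 12.
Run set: check.gen, report.gen, shard.gen (3 run).
Changed values: check.gen, render.txt, report.gen, shard.gen.

Initial pass — values computed on the first demand:
  report.gen = sub(-6, 9) = -15
  check.gen = sub(9, -15) = 24
  shard.gen = absv(24) = 24

Second demand — change propagation:
  report.gen: re-runs because render.txt -6->6; new result -3.
  check.gen: re-runs because report.gen -15->-3; new result 12.
  shard.gen: re-runs because check.gen 24->12; new result 12.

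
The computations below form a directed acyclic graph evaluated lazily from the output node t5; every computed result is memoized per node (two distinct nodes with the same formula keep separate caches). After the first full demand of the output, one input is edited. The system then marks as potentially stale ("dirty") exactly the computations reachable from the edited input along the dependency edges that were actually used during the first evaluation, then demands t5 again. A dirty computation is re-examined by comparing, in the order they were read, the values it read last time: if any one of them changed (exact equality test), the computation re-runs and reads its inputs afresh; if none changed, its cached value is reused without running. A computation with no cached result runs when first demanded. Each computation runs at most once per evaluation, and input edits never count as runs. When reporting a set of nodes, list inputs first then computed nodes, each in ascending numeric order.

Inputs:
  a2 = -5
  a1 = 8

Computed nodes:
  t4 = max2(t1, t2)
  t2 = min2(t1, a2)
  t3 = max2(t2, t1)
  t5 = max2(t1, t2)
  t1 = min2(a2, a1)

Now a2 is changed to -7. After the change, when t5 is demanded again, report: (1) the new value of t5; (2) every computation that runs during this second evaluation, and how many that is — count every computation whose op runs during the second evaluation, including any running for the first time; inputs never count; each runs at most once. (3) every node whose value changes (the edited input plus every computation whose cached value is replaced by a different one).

Demanding t5 again yields -7.
3 computations run: t1, t2, t5.
The nodes whose values change: a2, t1, t2, t5.

First demand of the output computes:
  t1 = min2(-5, 8) = -5
  t2 = min2(-5, -5) = -5
  t5 = max2(-5, -5) = -5

After the edit, cleaning proceeds:
  t1: a read changed (a2 -5->-7) — executes, giving -7.
  t2: a read changed (t1 -5->-7; a2 -5->-7) — executes, giving -7.
  t5: a read changed (t1 -5->-7; t2 -5->-7) — executes, giving -7.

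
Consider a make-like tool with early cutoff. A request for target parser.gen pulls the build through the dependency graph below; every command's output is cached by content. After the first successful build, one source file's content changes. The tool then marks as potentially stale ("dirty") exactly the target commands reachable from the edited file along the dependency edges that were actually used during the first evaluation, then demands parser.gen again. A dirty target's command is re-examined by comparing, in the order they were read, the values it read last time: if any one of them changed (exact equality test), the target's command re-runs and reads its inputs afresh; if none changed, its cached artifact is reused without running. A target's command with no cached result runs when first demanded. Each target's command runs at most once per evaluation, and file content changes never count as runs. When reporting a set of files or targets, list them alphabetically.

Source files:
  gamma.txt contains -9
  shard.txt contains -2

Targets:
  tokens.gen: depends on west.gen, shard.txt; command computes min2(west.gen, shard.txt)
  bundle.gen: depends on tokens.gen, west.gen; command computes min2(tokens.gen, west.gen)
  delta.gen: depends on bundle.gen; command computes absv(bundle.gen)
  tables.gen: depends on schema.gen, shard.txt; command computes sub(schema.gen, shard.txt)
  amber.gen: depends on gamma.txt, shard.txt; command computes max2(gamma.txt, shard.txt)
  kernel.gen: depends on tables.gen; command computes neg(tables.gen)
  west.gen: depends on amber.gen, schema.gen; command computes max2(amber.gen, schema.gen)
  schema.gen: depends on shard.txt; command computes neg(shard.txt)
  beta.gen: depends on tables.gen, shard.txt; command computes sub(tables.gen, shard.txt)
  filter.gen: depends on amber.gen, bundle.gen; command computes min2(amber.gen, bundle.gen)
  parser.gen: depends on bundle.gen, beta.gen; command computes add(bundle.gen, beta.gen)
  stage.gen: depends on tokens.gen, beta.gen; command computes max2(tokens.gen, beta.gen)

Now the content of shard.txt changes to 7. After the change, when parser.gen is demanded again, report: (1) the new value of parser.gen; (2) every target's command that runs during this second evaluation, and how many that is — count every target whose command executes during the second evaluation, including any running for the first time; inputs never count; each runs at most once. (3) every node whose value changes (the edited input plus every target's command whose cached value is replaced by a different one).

Demanding parser.gen again yields -14.
8 target commands run: amber.gen, beta.gen, bundle.gen, parser.gen, schema.gen, tables.gen, tokens.gen, west.gen.
The nodes whose values change: amber.gen, beta.gen, bundle.gen, parser.gen, schema.gen, shard.txt, tables.gen, tokens.gen, west.gen.

First demand of the output computes:
  amber.gen = max2(-9, -2) = -2
  schema.gen = neg(-2) = 2
  tables.gen = sub(2, -2) = 4
  beta.gen = sub(4, -2) = 6
  west.gen = max2(-2, 2) = 2
  tokens.gen = min2(2, -2) = -2
  bundle.gen = min2(-2, 2) = -2
  parser.gen = add(-2, 6) = 4

After the edit, cleaning proceeds:
  amber.gen: a read changed (shard.txt -2->7) — executes, giving 7.
  schema.gen: a read changed (shard.txt -2->7) — executes, giving -7.
  tables.gen: a read changed (schema.gen 2->-7; shard.txt -2->7) — executes, giving -14.
  beta.gen: a read changed (tables.gen 4->-14; shard.txt -2->7) — executes, giving -21.
  west.gen: a read changed (amber.gen -2->7; schema.gen 2->-7) — executes, giving 7.
  tokens.gen: a read changed (west.gen 2->7; shard.txt -2->7) — executes, giving 7.
  bundle.gen: a read changed (tokens.gen -2->7; west.gen 2->7) — executes, giving 7.
  parser.gen: a read changed (bundle.gen -2->7; beta.gen 6->-21) — executes, giving -14.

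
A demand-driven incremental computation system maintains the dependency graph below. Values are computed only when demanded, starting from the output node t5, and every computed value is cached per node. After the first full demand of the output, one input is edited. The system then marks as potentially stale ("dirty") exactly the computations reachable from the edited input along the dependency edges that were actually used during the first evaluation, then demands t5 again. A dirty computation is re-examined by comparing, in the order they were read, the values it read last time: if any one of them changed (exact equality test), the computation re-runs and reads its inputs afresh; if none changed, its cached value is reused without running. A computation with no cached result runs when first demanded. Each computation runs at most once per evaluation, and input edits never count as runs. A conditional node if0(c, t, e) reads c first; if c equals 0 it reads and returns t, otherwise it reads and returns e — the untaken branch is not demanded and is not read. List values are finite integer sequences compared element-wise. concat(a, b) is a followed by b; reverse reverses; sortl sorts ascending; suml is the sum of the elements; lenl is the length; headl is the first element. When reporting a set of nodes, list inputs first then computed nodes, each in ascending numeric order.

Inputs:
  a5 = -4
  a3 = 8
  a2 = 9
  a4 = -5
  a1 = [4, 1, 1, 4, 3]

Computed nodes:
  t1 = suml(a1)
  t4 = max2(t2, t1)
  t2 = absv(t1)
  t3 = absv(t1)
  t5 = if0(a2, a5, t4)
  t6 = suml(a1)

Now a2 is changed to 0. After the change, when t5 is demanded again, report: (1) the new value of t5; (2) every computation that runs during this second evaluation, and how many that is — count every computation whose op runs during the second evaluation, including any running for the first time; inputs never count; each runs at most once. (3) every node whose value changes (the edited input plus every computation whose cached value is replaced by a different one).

New value of t5: -4.
Computations that run: t5 — 1 in total.
Values that change: a2, t5.

First evaluation (everything demanded from the output):
  t1 = suml([4, 1, 1, 4, 3]) = 13
  t2 = absv(13) = 13
  t4 = max2(13, 13) = 13
  t5 = if0(a2=9 -> else branch t4) = 13

Propagation after the edit:
  t5: runs — a2 9->0; result -4.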